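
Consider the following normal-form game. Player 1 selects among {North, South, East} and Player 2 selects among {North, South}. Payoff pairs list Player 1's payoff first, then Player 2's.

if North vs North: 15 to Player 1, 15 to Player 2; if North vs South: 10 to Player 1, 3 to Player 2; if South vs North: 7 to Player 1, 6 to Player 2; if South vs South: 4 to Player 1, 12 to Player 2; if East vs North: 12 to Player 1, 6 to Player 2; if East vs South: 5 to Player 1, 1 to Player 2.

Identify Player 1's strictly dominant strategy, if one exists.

North

Check whether one of Player 1's strategies beats all alternatives regardless of what the opponent does.
North strictly dominates: vs North: 15 > each of {7, 12}; vs South: 10 > each of {4, 5}.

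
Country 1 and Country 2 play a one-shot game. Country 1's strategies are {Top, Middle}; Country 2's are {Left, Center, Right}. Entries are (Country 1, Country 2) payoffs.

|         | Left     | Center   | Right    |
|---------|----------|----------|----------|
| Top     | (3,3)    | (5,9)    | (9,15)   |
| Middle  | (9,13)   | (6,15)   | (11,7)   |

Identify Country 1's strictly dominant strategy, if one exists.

Middle

A strategy is strictly dominant if it gives Country 1 a strictly higher payoff than every other strategy, against every choice by the opponent.
Middle strictly dominates: vs Left: 9 > 3; vs Center: 6 > 5; vs Right: 11 > 9.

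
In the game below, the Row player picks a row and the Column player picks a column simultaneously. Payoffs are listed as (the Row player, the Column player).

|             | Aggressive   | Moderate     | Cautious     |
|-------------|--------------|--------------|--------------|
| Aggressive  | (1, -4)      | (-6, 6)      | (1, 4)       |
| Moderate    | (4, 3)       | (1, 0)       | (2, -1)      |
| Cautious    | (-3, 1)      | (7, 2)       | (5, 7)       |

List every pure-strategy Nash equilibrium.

A profile is a Nash equilibrium when each player is best-responding to the other.
The Row player's best responses — vs Aggressive: Moderate (payoff 4); vs Moderate: Cautious (payoff 7); vs Cautious: Cautious (payoff 5).
The Column player's best responses — vs Aggressive: Moderate (payoff 6); vs Moderate: Aggressive (payoff 3); vs Cautious: Cautious (payoff 7).
Mutual best responses occur at (Moderate, Aggressive) and (Cautious, Cautious); at each, neither player gains by switching.

(Moderate, Aggressive) and (Cautious, Cautious)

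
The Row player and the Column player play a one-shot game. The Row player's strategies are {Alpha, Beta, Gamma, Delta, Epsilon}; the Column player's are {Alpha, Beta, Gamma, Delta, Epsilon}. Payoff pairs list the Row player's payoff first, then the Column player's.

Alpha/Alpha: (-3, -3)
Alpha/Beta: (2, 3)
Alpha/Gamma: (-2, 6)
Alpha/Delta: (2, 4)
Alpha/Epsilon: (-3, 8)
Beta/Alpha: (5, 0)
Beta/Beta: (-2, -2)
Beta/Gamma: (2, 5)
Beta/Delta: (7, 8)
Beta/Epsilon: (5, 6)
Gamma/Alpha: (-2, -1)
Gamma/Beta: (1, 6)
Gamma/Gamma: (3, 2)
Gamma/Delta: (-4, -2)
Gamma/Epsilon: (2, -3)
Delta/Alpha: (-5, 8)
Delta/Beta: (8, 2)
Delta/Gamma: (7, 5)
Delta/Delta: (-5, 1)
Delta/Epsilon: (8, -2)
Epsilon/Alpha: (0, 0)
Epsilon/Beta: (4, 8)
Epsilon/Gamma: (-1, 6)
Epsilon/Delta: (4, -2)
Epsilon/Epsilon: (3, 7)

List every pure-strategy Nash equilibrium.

(Beta, Delta)

A profile is a Nash equilibrium when each player is best-responding to the other.
The Row player's best responses — vs Alpha: Beta (payoff 5); vs Beta: Delta (payoff 8); vs Gamma: Delta (payoff 7); vs Delta: Beta (payoff 7); vs Epsilon: Delta (payoff 8).
The Column player's best responses — vs Alpha: Epsilon (payoff 8); vs Beta: Delta (payoff 8); vs Gamma: Beta (payoff 6); vs Delta: Alpha (payoff 8); vs Epsilon: Beta (payoff 8).
The only mutual best response is (Beta, Delta); neither player gains by switching there.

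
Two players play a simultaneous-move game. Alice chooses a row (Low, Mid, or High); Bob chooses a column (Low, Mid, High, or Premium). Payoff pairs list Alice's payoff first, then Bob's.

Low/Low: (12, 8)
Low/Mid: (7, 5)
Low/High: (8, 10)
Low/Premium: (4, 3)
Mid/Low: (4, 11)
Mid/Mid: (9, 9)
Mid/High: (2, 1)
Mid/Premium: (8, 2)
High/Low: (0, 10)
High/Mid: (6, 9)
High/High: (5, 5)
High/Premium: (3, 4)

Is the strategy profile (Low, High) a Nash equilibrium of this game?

Holding Bob at High: Alice gets 8 from Low, versus 2 from Mid, 5 from High. No profitable deviation for Alice.
Holding Alice at Low: Bob gets 10 from High, versus 8 from Low, 5 from Mid, 3 from Premium. No profitable deviation for Bob either.

Yes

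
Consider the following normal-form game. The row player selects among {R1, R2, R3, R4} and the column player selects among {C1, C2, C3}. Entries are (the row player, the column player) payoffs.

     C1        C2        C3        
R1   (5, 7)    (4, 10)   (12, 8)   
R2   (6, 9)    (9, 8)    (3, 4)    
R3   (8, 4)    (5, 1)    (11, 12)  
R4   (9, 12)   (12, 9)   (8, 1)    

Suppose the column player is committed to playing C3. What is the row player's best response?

R1

With the column player fixed at C3, the row player's payoffs are: R1 → 12, R2 → 3, R3 → 11, R4 → 8.
The maximum is 12, achieved by R1.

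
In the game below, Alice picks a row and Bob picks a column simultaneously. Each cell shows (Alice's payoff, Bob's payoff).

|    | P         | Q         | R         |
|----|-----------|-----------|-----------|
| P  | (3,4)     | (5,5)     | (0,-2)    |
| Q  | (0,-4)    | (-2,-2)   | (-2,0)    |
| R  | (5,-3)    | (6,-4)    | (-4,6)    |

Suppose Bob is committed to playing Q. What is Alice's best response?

R

With Bob fixed at Q, Alice's payoffs are: P → 5, Q → -2, R → 6.
The maximum is 6, achieved by R.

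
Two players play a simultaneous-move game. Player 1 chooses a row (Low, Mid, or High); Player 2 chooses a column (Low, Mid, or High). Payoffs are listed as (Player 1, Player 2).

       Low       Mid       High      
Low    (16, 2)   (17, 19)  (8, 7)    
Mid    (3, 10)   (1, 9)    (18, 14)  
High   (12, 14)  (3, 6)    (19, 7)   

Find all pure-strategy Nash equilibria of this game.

A profile is a Nash equilibrium when each player is best-responding to the other.
Player 1's best responses — vs Low: Low (payoff 16); vs Mid: Low (payoff 17); vs High: High (payoff 19).
Player 2's best responses — vs Low: Mid (payoff 19); vs Mid: High (payoff 14); vs High: Low (payoff 14).
The only mutual best response is (Low, Mid); neither player gains by switching there.

(Low, Mid)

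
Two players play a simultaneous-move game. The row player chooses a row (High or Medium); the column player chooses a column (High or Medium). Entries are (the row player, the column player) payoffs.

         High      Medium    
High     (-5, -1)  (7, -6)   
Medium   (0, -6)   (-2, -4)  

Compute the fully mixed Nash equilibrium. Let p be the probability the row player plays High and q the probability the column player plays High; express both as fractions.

In a mixed NE each player is indifferent between their pure strategies, so the opponent's mix sets the indifference.
The column player indifferent between High and Medium: p·(-1) + (1−p)·(-6) = p·(-6) + (1−p)·(-4) ⟹ (-6) + 5p = (-4) + (-2)p ⟹ p = 2/7.
The row player indifferent between High and Medium: q·(-5) + (1−q)·7 = q·0 + (1−q)·(-2) ⟹ 7 + (-12)q = (-2) + 2q ⟹ q = 9/14.

p = 2/7, q = 9/14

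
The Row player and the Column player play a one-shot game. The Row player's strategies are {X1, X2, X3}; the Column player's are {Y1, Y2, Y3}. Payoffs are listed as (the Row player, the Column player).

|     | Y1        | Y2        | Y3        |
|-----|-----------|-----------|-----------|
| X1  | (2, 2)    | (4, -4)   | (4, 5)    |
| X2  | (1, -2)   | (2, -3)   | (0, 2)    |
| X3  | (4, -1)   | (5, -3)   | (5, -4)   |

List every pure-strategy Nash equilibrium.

(X3, Y1)

Check mutual best responses: a cell is a NE iff neither player can gain by unilaterally deviating.
The Row player's best responses — vs Y1: X3 (payoff 4); vs Y2: X3 (payoff 5); vs Y3: X3 (payoff 5).
The Column player's best responses — vs X1: Y3 (payoff 5); vs X2: Y3 (payoff 2); vs X3: Y1 (payoff -1).
The only mutual best response is (X3, Y1); neither player gains by switching there.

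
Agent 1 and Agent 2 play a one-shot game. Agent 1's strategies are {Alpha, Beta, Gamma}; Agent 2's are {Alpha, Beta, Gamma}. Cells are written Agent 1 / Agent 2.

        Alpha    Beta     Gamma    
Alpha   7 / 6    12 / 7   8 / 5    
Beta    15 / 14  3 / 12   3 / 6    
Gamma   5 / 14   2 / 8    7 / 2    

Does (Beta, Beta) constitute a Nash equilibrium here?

Holding Agent 2 at Beta: Agent 1 gets 3 from Beta but could get 12 by switching to Alpha. Agent 1 has a profitable deviation.

No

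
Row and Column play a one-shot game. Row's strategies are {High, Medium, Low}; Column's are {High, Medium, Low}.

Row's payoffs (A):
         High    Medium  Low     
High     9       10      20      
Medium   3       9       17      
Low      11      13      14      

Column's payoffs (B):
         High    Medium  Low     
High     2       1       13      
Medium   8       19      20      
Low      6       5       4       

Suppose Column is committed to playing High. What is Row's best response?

With Column fixed at High, Row's payoffs are: High → 9, Medium → 3, Low → 11.
The maximum is 11, achieved by Low.

Low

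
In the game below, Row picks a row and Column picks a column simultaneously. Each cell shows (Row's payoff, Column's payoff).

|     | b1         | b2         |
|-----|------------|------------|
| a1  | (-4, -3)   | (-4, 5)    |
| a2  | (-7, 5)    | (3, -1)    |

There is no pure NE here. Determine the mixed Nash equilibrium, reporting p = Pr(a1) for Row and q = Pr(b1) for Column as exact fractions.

p = 3/7, q = 7/10

Each player's mixing probability is pinned down by making the *other* player indifferent.
Column indifferent between b1 and b2: p·(-3) + (1−p)·5 = p·5 + (1−p)·(-1) ⟹ 5 + (-8)p = (-1) + 6p ⟹ p = 3/7.
Row indifferent between a1 and a2: q·(-4) + (1−q)·(-4) = q·(-7) + (1−q)·3 ⟹ (-4) + 0q = 3 + (-10)q ⟹ q = 7/10.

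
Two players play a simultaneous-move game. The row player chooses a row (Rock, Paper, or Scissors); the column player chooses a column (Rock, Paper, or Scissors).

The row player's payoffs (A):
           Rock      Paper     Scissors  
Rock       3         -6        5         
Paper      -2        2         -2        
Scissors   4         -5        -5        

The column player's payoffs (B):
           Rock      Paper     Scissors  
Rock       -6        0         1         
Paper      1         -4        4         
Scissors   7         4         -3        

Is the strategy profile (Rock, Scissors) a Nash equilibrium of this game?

Holding the column player at Scissors: the row player gets 5 from Rock, versus -2 from Paper, -5 from Scissors. No profitable deviation for the row player.
Holding the row player at Rock: the column player gets 1 from Scissors, versus -6 from Rock, 0 from Paper. No profitable deviation for the column player either.

Yes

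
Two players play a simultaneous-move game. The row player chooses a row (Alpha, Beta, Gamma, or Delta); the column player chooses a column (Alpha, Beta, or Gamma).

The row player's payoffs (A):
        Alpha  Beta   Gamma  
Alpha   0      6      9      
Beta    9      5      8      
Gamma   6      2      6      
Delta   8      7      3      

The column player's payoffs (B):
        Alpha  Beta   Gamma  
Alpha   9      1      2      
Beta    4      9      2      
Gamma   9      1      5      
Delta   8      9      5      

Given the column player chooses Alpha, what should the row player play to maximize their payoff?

With the column player fixed at Alpha, the row player's payoffs are: Alpha → 0, Beta → 9, Gamma → 6, Delta → 8.
The maximum is 9, achieved by Beta.

Beta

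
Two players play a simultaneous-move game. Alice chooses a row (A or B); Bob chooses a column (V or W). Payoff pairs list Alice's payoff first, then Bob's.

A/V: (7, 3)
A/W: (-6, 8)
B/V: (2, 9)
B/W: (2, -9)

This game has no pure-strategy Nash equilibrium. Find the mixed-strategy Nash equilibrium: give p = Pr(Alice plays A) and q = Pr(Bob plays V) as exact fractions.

In a mixed NE each player is indifferent between their pure strategies, so the opponent's mix sets the indifference.
Bob indifferent between V and W: p·3 + (1−p)·9 = p·8 + (1−p)·(-9) ⟹ 9 + (-6)p = (-9) + 17p ⟹ p = 18/23.
Alice indifferent between A and B: q·7 + (1−q)·(-6) = q·2 + (1−q)·2 ⟹ (-6) + 13q = 2 + 0q ⟹ q = 8/13.

p = 18/23, q = 8/13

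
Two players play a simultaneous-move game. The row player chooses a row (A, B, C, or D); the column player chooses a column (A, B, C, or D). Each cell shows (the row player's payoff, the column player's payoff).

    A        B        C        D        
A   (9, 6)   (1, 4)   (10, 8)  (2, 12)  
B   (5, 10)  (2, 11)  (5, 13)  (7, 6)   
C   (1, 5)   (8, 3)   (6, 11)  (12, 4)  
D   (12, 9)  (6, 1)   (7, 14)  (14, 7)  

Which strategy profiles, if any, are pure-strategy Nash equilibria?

A profile is a Nash equilibrium when each player is best-responding to the other.
The row player's best responses — vs A: D (payoff 12); vs B: C (payoff 8); vs C: A (payoff 10); vs D: D (payoff 14).
The column player's best responses — vs A: D (payoff 12); vs B: C (payoff 13); vs C: C (payoff 11); vs D: C (payoff 14).
No cell has both players best-responding. For instance, the row player's best reply to C is A, but against A the column player prefers D over C.

None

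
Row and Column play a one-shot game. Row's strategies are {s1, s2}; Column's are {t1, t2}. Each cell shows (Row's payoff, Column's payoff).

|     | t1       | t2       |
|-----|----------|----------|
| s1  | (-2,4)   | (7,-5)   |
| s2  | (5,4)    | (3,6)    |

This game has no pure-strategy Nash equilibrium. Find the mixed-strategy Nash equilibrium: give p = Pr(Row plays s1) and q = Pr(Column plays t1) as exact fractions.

p = 2/11, q = 4/11

Each player's mixing probability is pinned down by making the *other* player indifferent.
Column indifferent between t1 and t2: p·4 + (1−p)·4 = p·(-5) + (1−p)·6 ⟹ 4 + 0p = 6 + (-11)p ⟹ p = 2/11.
Row indifferent between s1 and s2: q·(-2) + (1−q)·7 = q·5 + (1−q)·3 ⟹ 7 + (-9)q = 3 + 2q ⟹ q = 4/11.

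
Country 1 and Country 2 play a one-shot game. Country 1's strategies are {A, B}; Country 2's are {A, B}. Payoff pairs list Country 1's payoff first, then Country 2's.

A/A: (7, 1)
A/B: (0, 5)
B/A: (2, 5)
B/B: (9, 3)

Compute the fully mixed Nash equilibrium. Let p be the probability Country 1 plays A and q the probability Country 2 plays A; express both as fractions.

p = 1/3, q = 9/14

In a mixed NE each player is indifferent between their pure strategies, so the opponent's mix sets the indifference.
Country 2 indifferent between A and B: p·1 + (1−p)·5 = p·5 + (1−p)·3 ⟹ 5 + (-4)p = 3 + 2p ⟹ p = 1/3.
Country 1 indifferent between A and B: q·7 + (1−q)·0 = q·2 + (1−q)·9 ⟹ 0 + 7q = 9 + (-7)q ⟹ q = 9/14.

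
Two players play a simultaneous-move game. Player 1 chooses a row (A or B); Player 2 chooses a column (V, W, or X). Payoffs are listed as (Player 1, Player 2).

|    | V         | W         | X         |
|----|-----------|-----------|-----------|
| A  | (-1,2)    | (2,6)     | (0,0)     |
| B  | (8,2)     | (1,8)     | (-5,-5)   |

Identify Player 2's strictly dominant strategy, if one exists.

Check whether one of Player 2's strategies beats all alternatives regardless of what the opponent does.
W strictly dominates: vs A: 6 > each of {2, 0}; vs B: 8 > each of {2, -5}.

W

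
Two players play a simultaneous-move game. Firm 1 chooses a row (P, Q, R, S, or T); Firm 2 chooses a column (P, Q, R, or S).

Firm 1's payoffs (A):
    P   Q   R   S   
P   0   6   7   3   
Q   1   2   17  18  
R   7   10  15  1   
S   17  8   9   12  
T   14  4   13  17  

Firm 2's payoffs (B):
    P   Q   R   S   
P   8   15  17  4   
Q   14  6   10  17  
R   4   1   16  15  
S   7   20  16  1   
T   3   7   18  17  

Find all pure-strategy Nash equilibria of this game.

(Q, S)

Check mutual best responses: a cell is a NE iff neither player can gain by unilaterally deviating.
Firm 1's best responses — vs P: S (payoff 17); vs Q: R (payoff 10); vs R: Q (payoff 17); vs S: Q (payoff 18).
Firm 2's best responses — vs P: R (payoff 17); vs Q: S (payoff 17); vs R: R (payoff 16); vs S: Q (payoff 20); vs T: R (payoff 18).
The only mutual best response is (Q, S); neither player gains by switching there.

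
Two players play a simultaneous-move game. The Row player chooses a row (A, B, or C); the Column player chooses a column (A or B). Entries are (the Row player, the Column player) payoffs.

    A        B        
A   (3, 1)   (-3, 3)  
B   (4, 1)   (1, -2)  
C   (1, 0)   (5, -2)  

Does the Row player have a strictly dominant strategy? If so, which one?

No strictly dominant strategy

Check whether one of the Row player's strategies beats all alternatives regardless of what the opponent does.
A is not dominant: against A, B gives 4 > 3.
B is not dominant: against B, C gives 5 > 1.
C is not dominant: against A, A gives 3 > 1.
No single strategy is best against every opponent action.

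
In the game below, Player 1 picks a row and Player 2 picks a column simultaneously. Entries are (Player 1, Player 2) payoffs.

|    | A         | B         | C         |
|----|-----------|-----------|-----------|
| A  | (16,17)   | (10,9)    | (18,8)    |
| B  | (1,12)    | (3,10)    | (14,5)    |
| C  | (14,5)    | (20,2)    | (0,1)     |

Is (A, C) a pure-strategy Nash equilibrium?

No

Holding Player 2 at C: Player 1 gets 18 from A, versus 14 from B, 0 from C. No profitable deviation for Player 1.
Holding Player 1 at A: Player 2 gets 8 from C but could get 17 by switching to A. Player 2 has a profitable deviation.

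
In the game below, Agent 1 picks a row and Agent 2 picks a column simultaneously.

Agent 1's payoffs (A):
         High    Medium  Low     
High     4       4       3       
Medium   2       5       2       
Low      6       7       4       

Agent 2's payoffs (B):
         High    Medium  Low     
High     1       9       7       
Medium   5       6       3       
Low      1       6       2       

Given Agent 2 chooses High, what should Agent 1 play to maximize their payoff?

Low

With Agent 2 fixed at High, Agent 1's payoffs are: High → 4, Medium → 2, Low → 6.
The maximum is 6, achieved by Low.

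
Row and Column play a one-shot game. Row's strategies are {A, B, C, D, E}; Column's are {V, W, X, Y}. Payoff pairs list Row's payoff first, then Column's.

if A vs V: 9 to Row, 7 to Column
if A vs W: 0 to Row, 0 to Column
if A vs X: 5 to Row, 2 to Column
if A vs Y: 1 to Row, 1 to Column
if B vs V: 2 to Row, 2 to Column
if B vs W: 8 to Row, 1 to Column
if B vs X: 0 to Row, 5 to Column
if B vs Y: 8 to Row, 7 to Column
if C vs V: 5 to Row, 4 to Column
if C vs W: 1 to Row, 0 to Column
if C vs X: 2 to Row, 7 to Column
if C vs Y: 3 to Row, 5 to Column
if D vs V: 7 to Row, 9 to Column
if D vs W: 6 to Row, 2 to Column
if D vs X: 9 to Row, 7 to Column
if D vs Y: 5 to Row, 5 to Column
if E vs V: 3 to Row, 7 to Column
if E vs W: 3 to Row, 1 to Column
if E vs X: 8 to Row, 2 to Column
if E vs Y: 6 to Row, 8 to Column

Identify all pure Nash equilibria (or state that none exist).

(A, V) and (B, Y)

Find each player's best response to every opponent strategy; NE are the intersections.
Row's best responses — vs V: A (payoff 9); vs W: B (payoff 8); vs X: D (payoff 9); vs Y: B (payoff 8).
Column's best responses — vs A: V (payoff 7); vs B: Y (payoff 7); vs C: X (payoff 7); vs D: V (payoff 9); vs E: Y (payoff 8).
Mutual best responses occur at (A, V) and (B, Y); at each, neither player gains by switching.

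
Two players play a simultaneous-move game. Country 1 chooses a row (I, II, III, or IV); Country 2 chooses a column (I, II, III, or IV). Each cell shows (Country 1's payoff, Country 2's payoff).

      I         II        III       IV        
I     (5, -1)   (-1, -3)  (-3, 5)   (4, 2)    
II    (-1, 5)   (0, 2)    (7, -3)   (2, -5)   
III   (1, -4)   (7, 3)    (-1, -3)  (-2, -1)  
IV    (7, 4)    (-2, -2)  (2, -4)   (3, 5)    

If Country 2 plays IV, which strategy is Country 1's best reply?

I

With Country 2 fixed at IV, Country 1's payoffs are: I → 4, II → 2, III → -2, IV → 3.
The maximum is 4, achieved by I.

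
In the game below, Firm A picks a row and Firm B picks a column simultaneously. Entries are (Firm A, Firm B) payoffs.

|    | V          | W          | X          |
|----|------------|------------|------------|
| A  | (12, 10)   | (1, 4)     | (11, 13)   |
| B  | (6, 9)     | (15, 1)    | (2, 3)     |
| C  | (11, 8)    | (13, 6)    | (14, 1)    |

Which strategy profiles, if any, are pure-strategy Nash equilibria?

Check mutual best responses: a cell is a NE iff neither player can gain by unilaterally deviating.
Firm A's best responses — vs V: A (payoff 12); vs W: B (payoff 15); vs X: C (payoff 14).
Firm B's best responses — vs A: X (payoff 13); vs B: V (payoff 9); vs C: V (payoff 8).
No cell has both players best-responding. For instance, Firm A's best reply to V is A, but against A Firm B prefers X over V.

None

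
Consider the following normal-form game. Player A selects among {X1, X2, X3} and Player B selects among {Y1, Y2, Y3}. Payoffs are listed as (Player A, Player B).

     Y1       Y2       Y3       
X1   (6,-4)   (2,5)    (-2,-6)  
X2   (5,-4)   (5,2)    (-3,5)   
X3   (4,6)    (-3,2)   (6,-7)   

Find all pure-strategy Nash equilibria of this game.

None

Find each player's best response to every opponent strategy; NE are the intersections.
Player A's best responses — vs Y1: X1 (payoff 6); vs Y2: X2 (payoff 5); vs Y3: X3 (payoff 6).
Player B's best responses — vs X1: Y2 (payoff 5); vs X2: Y3 (payoff 5); vs X3: Y1 (payoff 6).
No cell has both players best-responding. For instance, Player A's best reply to Y2 is X2, but against X2 Player B prefers Y3 over Y2.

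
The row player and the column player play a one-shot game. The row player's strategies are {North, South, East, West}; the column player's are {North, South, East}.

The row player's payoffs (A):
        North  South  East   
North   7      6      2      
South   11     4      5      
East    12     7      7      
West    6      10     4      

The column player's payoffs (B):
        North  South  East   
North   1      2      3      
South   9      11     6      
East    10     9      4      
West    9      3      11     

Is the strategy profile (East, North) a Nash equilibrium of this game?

Yes

Holding the column player at North: the row player gets 12 from East, versus 7 from North, 11 from South, 6 from West. No profitable deviation for the row player.
Holding the row player at East: the column player gets 10 from North, versus 9 from South, 4 from East. No profitable deviation for the column player either.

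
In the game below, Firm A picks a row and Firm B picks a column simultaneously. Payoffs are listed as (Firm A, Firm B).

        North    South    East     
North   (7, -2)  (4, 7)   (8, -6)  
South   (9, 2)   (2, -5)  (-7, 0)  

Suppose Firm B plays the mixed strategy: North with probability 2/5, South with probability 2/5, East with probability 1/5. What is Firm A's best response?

North

Firm A's best reply maximizes expected payoff against the mix.
North: (2/5)·7 + (2/5)·4 + (1/5)·8 = 6
South: (2/5)·9 + (2/5)·2 + (1/5)·(-7) = 3
Highest expected payoff is 6, from North.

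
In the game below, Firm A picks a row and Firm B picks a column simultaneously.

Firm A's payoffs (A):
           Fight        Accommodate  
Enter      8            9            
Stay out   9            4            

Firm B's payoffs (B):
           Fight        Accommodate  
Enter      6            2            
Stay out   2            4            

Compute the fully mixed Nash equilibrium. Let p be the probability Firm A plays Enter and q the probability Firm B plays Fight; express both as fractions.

p = 1/3, q = 5/6

In a mixed NE each player is indifferent between their pure strategies, so the opponent's mix sets the indifference.
Firm B indifferent between Fight and Accommodate: p·6 + (1−p)·2 = p·2 + (1−p)·4 ⟹ 2 + 4p = 4 + (-2)p ⟹ p = 1/3.
Firm A indifferent between Enter and Stay out: q·8 + (1−q)·9 = q·9 + (1−q)·4 ⟹ 9 + (-1)q = 4 + 5q ⟹ q = 5/6.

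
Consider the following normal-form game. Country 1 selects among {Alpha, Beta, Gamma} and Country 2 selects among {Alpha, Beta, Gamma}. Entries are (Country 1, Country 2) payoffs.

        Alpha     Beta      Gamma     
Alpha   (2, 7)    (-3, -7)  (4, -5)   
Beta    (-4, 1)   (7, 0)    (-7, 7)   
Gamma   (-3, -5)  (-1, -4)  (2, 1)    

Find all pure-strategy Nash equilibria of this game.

(Alpha, Alpha)

A profile is a Nash equilibrium when each player is best-responding to the other.
Country 1's best responses — vs Alpha: Alpha (payoff 2); vs Beta: Beta (payoff 7); vs Gamma: Alpha (payoff 4).
Country 2's best responses — vs Alpha: Alpha (payoff 7); vs Beta: Gamma (payoff 7); vs Gamma: Gamma (payoff 1).
The only mutual best response is (Alpha, Alpha); neither player gains by switching there.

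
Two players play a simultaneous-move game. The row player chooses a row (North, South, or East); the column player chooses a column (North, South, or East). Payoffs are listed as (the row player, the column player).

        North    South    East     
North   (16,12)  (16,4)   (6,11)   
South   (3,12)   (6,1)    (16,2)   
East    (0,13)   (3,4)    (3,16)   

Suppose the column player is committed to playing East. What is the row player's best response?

With the column player fixed at East, the row player's payoffs are: North → 6, South → 16, East → 3.
The maximum is 16, achieved by South.

South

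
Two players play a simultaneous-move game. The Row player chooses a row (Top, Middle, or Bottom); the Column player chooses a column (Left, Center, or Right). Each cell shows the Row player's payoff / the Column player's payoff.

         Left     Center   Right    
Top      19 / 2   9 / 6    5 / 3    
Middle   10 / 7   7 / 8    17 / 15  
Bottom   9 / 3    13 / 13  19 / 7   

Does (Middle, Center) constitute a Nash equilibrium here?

Holding the Column player at Center: the Row player gets 7 from Middle but could get 13 by switching to Bottom. The Row player has a profitable deviation.

No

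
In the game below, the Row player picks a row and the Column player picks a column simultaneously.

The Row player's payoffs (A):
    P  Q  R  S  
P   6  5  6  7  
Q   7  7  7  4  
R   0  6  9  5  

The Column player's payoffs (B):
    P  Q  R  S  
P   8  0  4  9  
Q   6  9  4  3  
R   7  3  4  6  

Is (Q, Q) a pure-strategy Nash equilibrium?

Holding the Column player at Q: the Row player gets 7 from Q, versus 5 from P, 6 from R. No profitable deviation for the Row player.
Holding the Row player at Q: the Column player gets 9 from Q, versus 6 from P, 4 from R, 3 from S. No profitable deviation for the Column player either.

Yes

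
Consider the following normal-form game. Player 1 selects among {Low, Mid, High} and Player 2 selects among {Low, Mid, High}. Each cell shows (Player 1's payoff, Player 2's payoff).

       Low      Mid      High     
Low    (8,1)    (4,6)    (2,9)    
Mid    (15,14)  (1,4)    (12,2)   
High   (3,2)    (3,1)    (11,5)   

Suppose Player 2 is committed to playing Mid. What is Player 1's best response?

Low

With Player 2 fixed at Mid, Player 1's payoffs are: Low → 4, Mid → 1, High → 3.
The maximum is 4, achieved by Low.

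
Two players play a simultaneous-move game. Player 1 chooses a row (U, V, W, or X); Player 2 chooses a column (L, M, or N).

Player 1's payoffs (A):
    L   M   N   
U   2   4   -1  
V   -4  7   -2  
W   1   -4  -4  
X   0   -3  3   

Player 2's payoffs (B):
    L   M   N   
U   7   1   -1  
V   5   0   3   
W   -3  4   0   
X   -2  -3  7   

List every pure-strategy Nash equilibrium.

A profile is a Nash equilibrium when each player is best-responding to the other.
Player 1's best responses — vs L: U (payoff 2); vs M: V (payoff 7); vs N: X (payoff 3).
Player 2's best responses — vs U: L (payoff 7); vs V: L (payoff 5); vs W: M (payoff 4); vs X: N (payoff 7).
Mutual best responses occur at (U, L) and (X, N); at each, neither player gains by switching.

(U, L) and (X, N)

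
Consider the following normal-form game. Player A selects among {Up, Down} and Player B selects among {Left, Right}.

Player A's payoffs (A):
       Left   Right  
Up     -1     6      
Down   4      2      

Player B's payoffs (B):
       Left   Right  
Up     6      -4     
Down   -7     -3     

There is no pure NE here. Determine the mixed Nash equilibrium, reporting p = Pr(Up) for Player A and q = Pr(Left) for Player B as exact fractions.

p = 2/7, q = 4/9

In a mixed NE each player is indifferent between their pure strategies, so the opponent's mix sets the indifference.
Player B indifferent between Left and Right: p·6 + (1−p)·(-7) = p·(-4) + (1−p)·(-3) ⟹ (-7) + 13p = (-3) + (-1)p ⟹ p = 2/7.
Player A indifferent between Up and Down: q·(-1) + (1−q)·6 = q·4 + (1−q)·2 ⟹ 6 + (-7)q = 2 + 2q ⟹ q = 4/9.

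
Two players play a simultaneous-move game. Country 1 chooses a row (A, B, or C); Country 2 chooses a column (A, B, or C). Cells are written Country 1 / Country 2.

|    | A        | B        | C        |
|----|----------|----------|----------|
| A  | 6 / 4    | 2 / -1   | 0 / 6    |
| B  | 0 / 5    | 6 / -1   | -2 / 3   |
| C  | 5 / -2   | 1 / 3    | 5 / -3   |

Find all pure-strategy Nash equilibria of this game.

Check mutual best responses: a cell is a NE iff neither player can gain by unilaterally deviating.
Country 1's best responses — vs A: A (payoff 6); vs B: B (payoff 6); vs C: C (payoff 5).
Country 2's best responses — vs A: C (payoff 6); vs B: A (payoff 5); vs C: B (payoff 3).
No cell has both players best-responding. For instance, Country 1's best reply to C is C, but against C Country 2 prefers B over C.

No pure-strategy Nash equilibrium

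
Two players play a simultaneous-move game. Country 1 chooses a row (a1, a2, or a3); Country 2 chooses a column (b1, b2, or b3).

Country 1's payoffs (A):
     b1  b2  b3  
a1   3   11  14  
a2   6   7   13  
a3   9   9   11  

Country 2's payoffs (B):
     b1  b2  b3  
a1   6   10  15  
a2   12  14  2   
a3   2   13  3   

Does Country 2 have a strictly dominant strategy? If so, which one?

No strictly dominant strategy

Check whether one of Country 2's strategies beats all alternatives regardless of what the opponent does.
b1 is not dominant: against a1, b2 gives 10 > 6.
b2 is not dominant: against a1, b3 gives 15 > 10.
b3 is not dominant: against a2, b1 gives 12 > 2.
No single strategy is best against every opponent action.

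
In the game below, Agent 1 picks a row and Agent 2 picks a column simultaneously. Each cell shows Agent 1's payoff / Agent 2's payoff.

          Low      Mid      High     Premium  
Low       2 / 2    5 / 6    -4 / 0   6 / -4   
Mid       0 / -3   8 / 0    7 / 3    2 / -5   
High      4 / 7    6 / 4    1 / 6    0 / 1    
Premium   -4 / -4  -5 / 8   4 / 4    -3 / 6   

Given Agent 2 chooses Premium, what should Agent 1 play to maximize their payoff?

With Agent 2 fixed at Premium, Agent 1's payoffs are: Low → 6, Mid → 2, High → 0, Premium → -3.
The maximum is 6, achieved by Low.

Low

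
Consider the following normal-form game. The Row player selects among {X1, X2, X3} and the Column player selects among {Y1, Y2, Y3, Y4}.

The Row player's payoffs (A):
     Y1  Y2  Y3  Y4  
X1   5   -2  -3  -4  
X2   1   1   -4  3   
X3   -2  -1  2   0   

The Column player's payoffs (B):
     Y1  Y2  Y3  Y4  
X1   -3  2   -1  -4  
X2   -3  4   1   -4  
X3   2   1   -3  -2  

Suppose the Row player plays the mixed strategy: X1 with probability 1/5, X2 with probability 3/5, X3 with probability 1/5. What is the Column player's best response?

Y2

The Column player's best reply maximizes expected payoff against the mix.
Y1: (1/5)·(-3) + (3/5)·(-3) + (1/5)·2 = -2
Y2: (1/5)·2 + (3/5)·4 + (1/5)·1 = 3
Y3: (1/5)·(-1) + (3/5)·1 + (1/5)·(-3) = -1/5
Y4: (1/5)·(-4) + (3/5)·(-4) + (1/5)·(-2) = -18/5
Highest expected payoff is 3, from Y2.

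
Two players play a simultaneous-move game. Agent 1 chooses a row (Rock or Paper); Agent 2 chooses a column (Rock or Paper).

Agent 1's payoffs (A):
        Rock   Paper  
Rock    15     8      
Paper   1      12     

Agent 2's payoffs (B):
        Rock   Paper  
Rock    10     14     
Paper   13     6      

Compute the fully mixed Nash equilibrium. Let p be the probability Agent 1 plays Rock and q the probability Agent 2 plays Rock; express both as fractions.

Each player's mixing probability is pinned down by making the *other* player indifferent.
Agent 2 indifferent between Rock and Paper: p·10 + (1−p)·13 = p·14 + (1−p)·6 ⟹ 13 + (-3)p = 6 + 8p ⟹ p = 7/11.
Agent 1 indifferent between Rock and Paper: q·15 + (1−q)·8 = q·1 + (1−q)·12 ⟹ 8 + 7q = 12 + (-11)q ⟹ q = 2/9.

p = 7/11, q = 2/9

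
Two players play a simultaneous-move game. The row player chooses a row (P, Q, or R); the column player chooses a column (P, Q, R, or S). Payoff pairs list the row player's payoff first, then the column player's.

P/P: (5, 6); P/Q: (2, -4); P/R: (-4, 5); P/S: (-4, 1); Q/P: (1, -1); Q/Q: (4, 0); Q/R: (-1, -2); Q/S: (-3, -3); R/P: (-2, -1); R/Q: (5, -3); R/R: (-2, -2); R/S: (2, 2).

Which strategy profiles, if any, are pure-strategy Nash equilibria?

(P, P) and (R, S)

A profile is a Nash equilibrium when each player is best-responding to the other.
The row player's best responses — vs P: P (payoff 5); vs Q: R (payoff 5); vs R: Q (payoff -1); vs S: R (payoff 2).
The column player's best responses — vs P: P (payoff 6); vs Q: Q (payoff 0); vs R: S (payoff 2).
Mutual best responses occur at (P, P) and (R, S); at each, neither player gains by switching.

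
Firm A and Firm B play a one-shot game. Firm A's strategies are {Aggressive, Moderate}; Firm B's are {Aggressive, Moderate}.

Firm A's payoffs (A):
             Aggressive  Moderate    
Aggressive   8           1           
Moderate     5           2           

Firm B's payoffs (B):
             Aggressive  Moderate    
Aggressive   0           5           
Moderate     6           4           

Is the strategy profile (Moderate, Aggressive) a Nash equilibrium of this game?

No

Holding Firm B at Aggressive: Firm A gets 5 from Moderate but could get 8 by switching to Aggressive. Firm A has a profitable deviation.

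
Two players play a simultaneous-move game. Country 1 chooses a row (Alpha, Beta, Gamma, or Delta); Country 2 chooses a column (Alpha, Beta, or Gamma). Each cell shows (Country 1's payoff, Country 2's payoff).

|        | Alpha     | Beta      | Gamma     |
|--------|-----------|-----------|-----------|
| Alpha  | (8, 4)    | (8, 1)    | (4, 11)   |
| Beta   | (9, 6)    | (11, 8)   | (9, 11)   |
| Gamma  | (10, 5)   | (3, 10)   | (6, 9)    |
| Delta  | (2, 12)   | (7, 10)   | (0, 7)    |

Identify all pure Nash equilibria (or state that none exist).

(Beta, Gamma)

Check mutual best responses: a cell is a NE iff neither player can gain by unilaterally deviating.
Country 1's best responses — vs Alpha: Gamma (payoff 10); vs Beta: Beta (payoff 11); vs Gamma: Beta (payoff 9).
Country 2's best responses — vs Alpha: Gamma (payoff 11); vs Beta: Gamma (payoff 11); vs Gamma: Beta (payoff 10); vs Delta: Alpha (payoff 12).
The only mutual best response is (Beta, Gamma); neither player gains by switching there.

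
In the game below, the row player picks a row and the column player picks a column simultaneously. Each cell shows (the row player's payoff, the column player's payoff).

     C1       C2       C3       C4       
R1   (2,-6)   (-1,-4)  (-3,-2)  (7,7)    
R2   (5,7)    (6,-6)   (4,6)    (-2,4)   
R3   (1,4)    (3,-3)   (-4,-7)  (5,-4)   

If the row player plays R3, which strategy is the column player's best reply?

With the row player fixed at R3, the column player's payoffs are: C1 → 4, C2 → -3, C3 → -7, C4 → -4.
The maximum is 4, achieved by C1.

C1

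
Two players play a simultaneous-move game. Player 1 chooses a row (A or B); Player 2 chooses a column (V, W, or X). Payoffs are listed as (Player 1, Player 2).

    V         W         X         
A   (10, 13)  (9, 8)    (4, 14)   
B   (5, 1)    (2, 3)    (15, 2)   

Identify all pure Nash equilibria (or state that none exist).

Find each player's best response to every opponent strategy; NE are the intersections.
Player 1's best responses — vs V: A (payoff 10); vs W: A (payoff 9); vs X: B (payoff 15).
Player 2's best responses — vs A: X (payoff 14); vs B: W (payoff 3).
No cell has both players best-responding. For instance, Player 1's best reply to X is B, but against B Player 2 prefers W over X.

None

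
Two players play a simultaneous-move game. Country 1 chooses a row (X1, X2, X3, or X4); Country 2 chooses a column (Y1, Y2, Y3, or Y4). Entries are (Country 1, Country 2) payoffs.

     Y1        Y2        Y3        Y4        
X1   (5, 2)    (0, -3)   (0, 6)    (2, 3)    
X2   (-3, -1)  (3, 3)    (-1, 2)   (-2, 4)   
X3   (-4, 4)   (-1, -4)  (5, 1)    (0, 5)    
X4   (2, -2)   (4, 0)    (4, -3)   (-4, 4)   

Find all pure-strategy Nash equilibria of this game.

Check mutual best responses: a cell is a NE iff neither player can gain by unilaterally deviating.
Country 1's best responses — vs Y1: X1 (payoff 5); vs Y2: X4 (payoff 4); vs Y3: X3 (payoff 5); vs Y4: X1 (payoff 2).
Country 2's best responses — vs X1: Y3 (payoff 6); vs X2: Y4 (payoff 4); vs X3: Y4 (payoff 5); vs X4: Y4 (payoff 4).
No cell has both players best-responding. For instance, Country 1's best reply to Y2 is X4, but against X4 Country 2 prefers Y4 over Y2.

No pure-strategy Nash equilibrium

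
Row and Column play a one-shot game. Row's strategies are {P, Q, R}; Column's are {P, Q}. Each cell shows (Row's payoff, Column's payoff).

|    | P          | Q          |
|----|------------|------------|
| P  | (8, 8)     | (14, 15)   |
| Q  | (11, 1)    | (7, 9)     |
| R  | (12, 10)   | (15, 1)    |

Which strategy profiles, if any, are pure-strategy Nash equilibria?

(R, P)

A profile is a Nash equilibrium when each player is best-responding to the other.
Row's best responses — vs P: R (payoff 12); vs Q: R (payoff 15).
Column's best responses — vs P: Q (payoff 15); vs Q: Q (payoff 9); vs R: P (payoff 10).
The only mutual best response is (R, P); neither player gains by switching there.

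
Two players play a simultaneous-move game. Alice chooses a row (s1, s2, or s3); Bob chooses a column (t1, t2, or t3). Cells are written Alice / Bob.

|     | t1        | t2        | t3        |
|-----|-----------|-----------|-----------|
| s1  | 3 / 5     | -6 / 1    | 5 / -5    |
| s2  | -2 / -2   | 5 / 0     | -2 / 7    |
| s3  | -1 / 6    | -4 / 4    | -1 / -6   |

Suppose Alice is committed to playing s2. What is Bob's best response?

t3

With Alice fixed at s2, Bob's payoffs are: t1 → -2, t2 → 0, t3 → 7.
The maximum is 7, achieved by t3.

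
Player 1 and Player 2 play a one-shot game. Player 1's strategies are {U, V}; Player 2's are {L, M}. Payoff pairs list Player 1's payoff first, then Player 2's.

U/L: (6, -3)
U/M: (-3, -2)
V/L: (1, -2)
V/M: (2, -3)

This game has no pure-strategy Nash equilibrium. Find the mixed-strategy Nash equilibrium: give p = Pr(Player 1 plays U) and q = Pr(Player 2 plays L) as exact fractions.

Each player's mixing probability is pinned down by making the *other* player indifferent.
Player 2 indifferent between L and M: p·(-3) + (1−p)·(-2) = p·(-2) + (1−p)·(-3) ⟹ (-2) + (-1)p = (-3) + 1p ⟹ p = 1/2.
Player 1 indifferent between U and V: q·6 + (1−q)·(-3) = q·1 + (1−q)·2 ⟹ (-3) + 9q = 2 + (-1)q ⟹ q = 1/2.

p = 1/2, q = 1/2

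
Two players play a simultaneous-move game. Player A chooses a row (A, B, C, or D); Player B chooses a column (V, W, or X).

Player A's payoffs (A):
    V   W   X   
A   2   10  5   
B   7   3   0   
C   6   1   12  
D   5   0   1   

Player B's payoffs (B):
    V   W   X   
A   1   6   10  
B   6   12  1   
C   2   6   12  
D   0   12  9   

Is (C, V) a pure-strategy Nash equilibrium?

No

Holding Player B at V: Player A gets 6 from C but could get 7 by switching to B. Player A has a profitable deviation.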